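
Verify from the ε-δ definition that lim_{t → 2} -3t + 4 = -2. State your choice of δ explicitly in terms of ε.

δ = ε/3

Suppose ε > 0. We need δ > 0 so that 0 < |t − 2| < δ implies |(-3t + 4) + 2| < ε.
Since (-3t + 4) + 2 = -3(t − 2), we have |(-3t + 4) + 2| = 3|t − 2|.
So 3|t − 2| < ε exactly when |t − 2| < ε/3.
Take δ = ε/3. If 0 < |t − 2| < δ then |(-3t + 4) + 2| = 3|t − 2| < 3·(ε/3) = ε.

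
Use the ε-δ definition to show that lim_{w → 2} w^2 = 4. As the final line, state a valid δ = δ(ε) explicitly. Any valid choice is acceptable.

δ = min(2, ε/6)

Suppose ε > 0. We seek δ > 0 with 0 < |w − 2| < δ ⇒ |w^2 − 4| < ε.
Factor: w^2 − 4 = (w − 2)(w + 2), so |w^2 − 4| = |w − 2|·|w + 2|.
Restrict δ ≤ 2. Then |w − 2| < 2 gives |w| < 4, so by the triangle inequality |w + 2| ≤ 4 + 2 = 6.
Hence |w^2 − 4| ≤ 6|w − 2|, which is < ε once |w − 2| < ε/6.
Take δ = min(2, ε/6). If 0 < |w − 2| < δ then both bounds hold and |w^2 − 4| ≤ 6|w − 2| < 6·(ε/6) = ε.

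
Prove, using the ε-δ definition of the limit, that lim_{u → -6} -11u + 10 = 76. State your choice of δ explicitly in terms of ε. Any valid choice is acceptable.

Let ε > 0 be given. We need δ > 0 so that 0 < |u + 6| < δ implies |(-11u + 10) − 76| < ε.
Since (-11u + 10) − 76 = -11(u + 6), we have |(-11u + 10) − 76| = 11|u + 6|.
Thus it suffices that |u + 6| < ε/11.
Take δ = ε/11. If 0 < |u + 6| < δ then |(-11u + 10) − 76| = 11|u + 6| < 11·(ε/11) = ε.

δ = ε/11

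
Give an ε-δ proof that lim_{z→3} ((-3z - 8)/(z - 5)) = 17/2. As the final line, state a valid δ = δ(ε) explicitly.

Let ε > 0. We want δ > 0 with 0 < |z − 3| < δ ⇒ |(-3z - 8)/(z - 5) − (17/2)| < ε.
Combining over a common denominator, (-3z - 8)/(z - 5) − (17/2) = [(-3z - 8)·(-2) − (-17)·(z - 5)] / [(-2)·(z - 5)] = 23(z − 3) / ((-2)(z - 5)).
So |(-3z - 8)/(z - 5) − (17/2)| = 23|z − 3| / (2·|z − 5|).
Restrict δ ≤ 1. Then |z − 3| < 1 gives |z − 5| = |(z − 3) + (-2)| ≥ 2 − 1 = 1.
Hence |(-3z - 8)/(z - 5) − (17/2)| < 23|z − 3|/(2·1) = (23/2)|z − 3|, which is < ε once |z − 3| < (2/23)ε.
Take δ = min(1, (2/23)ε). Then 0 < |z − 3| < δ forces both bounds, so |(-3z - 8)/(z - 5) − (17/2)| < ε.

δ = min(1, (2/23)ε)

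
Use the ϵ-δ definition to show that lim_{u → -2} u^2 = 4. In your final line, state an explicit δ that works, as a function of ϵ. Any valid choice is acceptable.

Let ϵ > 0 be given. We seek δ > 0 with 0 < |u + 2| < δ ⇒ |u^2 − 4| < ϵ.
Factor: u^2 − 4 = (u + 2)(u - 2), so |u^2 − 4| = |u + 2|·|u - 2|.
Restrict δ ≤ 2. Then |u + 2| < 2 gives |u| < 4, so by the triangle inequality |u - 2| ≤ 4 + 2 = 6.
Hence |u^2 − 4| ≤ 6|u + 2|, which is < ϵ once |u + 2| < ϵ/6.
Take δ = min(2, ϵ/6). If 0 < |u + 2| < δ then both bounds hold and |u^2 − 4| ≤ 6|u + 2| < 6·(ϵ/6) = ϵ.

δ = min(2, ϵ/6)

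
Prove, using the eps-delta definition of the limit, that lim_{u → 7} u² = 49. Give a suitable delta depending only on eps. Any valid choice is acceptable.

delta = min(1, eps/15)

Let eps > 0. We seek delta > 0 with 0 < |u − 7| < delta ⇒ |u² − 49| < eps.
Factor: u² − 49 = (u − 7)(u + 7), so |u² − 49| = |u − 7|·|u + 7|.
Restrict delta ≤ 1. Then |u − 7| < 1 gives |u| < 8, so by the triangle inequality |u + 7| ≤ 8 + 7 = 15.
Hence |u² − 49| ≤ 15|u − 7|, which is < eps once |u − 7| < eps/15.
Take delta = min(1, eps/15). If 0 < |u − 7| < delta then both bounds hold and |u² − 49| ≤ 15|u − 7| < 15·(eps/15) = eps.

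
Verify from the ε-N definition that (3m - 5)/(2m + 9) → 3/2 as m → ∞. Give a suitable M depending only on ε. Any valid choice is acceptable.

Suppose ε > 0. For m ≥ 1, |(3m - 5)/(2m + 9) − (3/2)| = |-37|/(2(2m + 9)) = 37/(2(2m + 9)).
Since 2m + 9 ≥ 2m for m ≥ 1, this is ≤ 37/(2·2m) = (37/4)/m.
So |(3m - 5)/(2m + 9) − (3/2)| < ε whenever m > (37/4)/ε.
Take M = (37/4)/ε. If m > M then |(3m - 5)/(2m + 9) − (3/2)| ≤ (37/4)/m < ε.

M = (37/4)/ε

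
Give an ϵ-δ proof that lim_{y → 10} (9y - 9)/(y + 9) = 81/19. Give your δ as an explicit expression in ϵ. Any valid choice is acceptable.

Let ϵ > 0. We want δ > 0 with 0 < |y − 10| < δ ⇒ |(9y - 9)/(y + 9) − (81/19)| < ϵ.
Combining over a common denominator, (9y - 9)/(y + 9) − (81/19) = [(9y - 9)·19 − 81·(y + 9)] / [19·(y + 9)] = 90(y − 10) / (19(y + 9)).
So |(9y - 9)/(y + 9) − (81/19)| = 90|y − 10| / (19·|y + 9|).
Require δ ≤ 19/2, so |y + 9| ≥ |19| − |y − 10| > 19 − 19/2 = 19/2.
Hence |(9y - 9)/(y + 9) − (81/19)| < 90|y − 10|/(19·(19/2)) = (180/361)|y − 10|, which is < ϵ once |y − 10| < (361/180)ϵ.
Take δ = min(19/2, (361/180)ϵ). Then 0 < |y − 10| < δ forces both bounds, so |(9y - 9)/(y + 9) − (81/19)| < ϵ.

δ = min(19/2, (361/180)ϵ)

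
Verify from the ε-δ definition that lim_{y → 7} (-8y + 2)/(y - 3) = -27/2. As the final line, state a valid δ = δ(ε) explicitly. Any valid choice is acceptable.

δ = min(2, (4/11)ε)

Let ε > 0 be given. We want δ > 0 with 0 < |y − 7| < δ ⇒ |(-8y + 2)/(y - 3) + 27/2| < ε.
Combining over a common denominator, (-8y + 2)/(y - 3) + 27/2 = [(-8y + 2)·4 − (-54)·(y - 3)] / [4·(y - 3)] = 22(y − 7) / (4(y - 3)).
So |(-8y + 2)/(y - 3) + 27/2| = 22|y − 7| / (4·|y − 3|).
Restrict δ ≤ 2. Then |y − 7| < 2 gives |y − 3| = |(y − 7) + 4| ≥ 4 − 2 = 2.
Hence |(-8y + 2)/(y - 3) + 27/2| < 22|y − 7|/(4·2) = (11/4)|y − 7|, which is < ε once |y − 7| < (4/11)ε.
Take δ = min(2, (4/11)ε). Then 0 < |y − 7| < δ forces both bounds, so |(-8y + 2)/(y - 3) + 27/2| < ε.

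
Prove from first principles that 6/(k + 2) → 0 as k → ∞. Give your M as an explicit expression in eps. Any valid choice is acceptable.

M = 6/eps

Let eps > 0. For k ≥ 1, |6/(k + 2) − 0| = 6/(k + 2) ≤ 6/k.
We need 6/k < eps, i.e. k > 6/eps.
Take M = 6/eps. If k > M then |6/(k + 2)| ≤ 6/k < eps.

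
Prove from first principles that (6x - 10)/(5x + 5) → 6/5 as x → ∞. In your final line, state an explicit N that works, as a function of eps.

Suppose eps > 0. We seek N > 0 such that x > N implies |(6x - 10)/(5x + 5) − (6/5)| < eps.
(6x - 10)/(5x + 5) − (6/5) = (5(6x - 10) − 6(5x + 5)) / (5(5x + 5)) = -80/(5(5x + 5)).
For x > 0 we have 5x + 5 > 5x, so |(6x - 10)/(5x + 5) − (6/5)| = 80/(5(5x + 5)) < 80/(5·5x) = (16/5)/x.
Thus |(6x - 10)/(5x + 5) − (6/5)| < eps whenever x > (16/5)/eps.
Take N = (16/5)/eps. If x > N then |(6x - 10)/(5x + 5) − (6/5)| < (16/5)/x < eps.

N = (16/5)/eps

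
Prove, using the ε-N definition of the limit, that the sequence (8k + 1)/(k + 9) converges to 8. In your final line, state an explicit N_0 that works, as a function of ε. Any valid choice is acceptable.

N_0 = 71/ε

Suppose ε > 0. For k ≥ 1, |(8k + 1)/(k + 9) − 8| = |-71|/((k + 9)) = 71/((k + 9)).
Since k + 9 ≥ k for k ≥ 1, this is ≤ 71/(k) = 71/k.
So |(8k + 1)/(k + 9) − 8| < ε whenever k > 71/ε.
Take N_0 = 71/ε. If k > N_0 then |(8k + 1)/(k + 9) − 8| ≤ 71/k < ε.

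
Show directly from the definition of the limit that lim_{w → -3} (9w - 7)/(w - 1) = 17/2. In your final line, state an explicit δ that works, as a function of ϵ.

δ = min(2, 4ϵ)

Let ϵ > 0. We want δ > 0 with 0 < |w + 3| < δ ⇒ |(9w - 7)/(w - 1) − (17/2)| < ϵ.
Combining over a common denominator, (9w - 7)/(w - 1) − (17/2) = [(9w - 7)·(-4) − (-34)·(w - 1)] / [(-4)·(w - 1)] = -2(w + 3) / ((-4)(w - 1)).
So |(9w - 7)/(w - 1) − (17/2)| = 2|w + 3| / (4·|w − 1|).
Restrict δ ≤ 2. Then |w + 3| < 2 gives |w − 1| = |(w + 3) + (-4)| ≥ 4 − 2 = 2.
Hence |(9w - 7)/(w - 1) − (17/2)| < 2|w + 3|/(4·2) = (1/4)|w + 3|, which is < ϵ once |w + 3| < 4ϵ.
Take δ = min(2, 4ϵ). Then 0 < |w + 3| < δ forces both bounds, so |(9w - 7)/(w - 1) − (17/2)| < ϵ.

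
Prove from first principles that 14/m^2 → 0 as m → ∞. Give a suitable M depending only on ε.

M = (14/ε)^{1/2}

Let ε > 0 be given. For m ≥ 1, |14/m^2 − 0| = 14/m^2.
14/m^2 < ε ⇔ m^2 > 14/ε ⇔ m > (14/ε)^{1/2}.
Take M = (14/ε)^{1/2}. Then m > M implies 14/m^2 < ε.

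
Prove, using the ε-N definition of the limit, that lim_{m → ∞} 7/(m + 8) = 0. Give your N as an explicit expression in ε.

N = 7/ε

Let ε > 0 be given. For m ≥ 1, |7/(m + 8) − 0| = 7/(m + 8) ≤ 7/m.
We need 7/m < ε, i.e. m > 7/ε.
Take N = 7/ε. If m > N then |7/(m + 8)| ≤ 7/m < ε.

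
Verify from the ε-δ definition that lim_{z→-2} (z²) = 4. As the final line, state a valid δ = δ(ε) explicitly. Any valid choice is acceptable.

δ = min(2, ε/6)

Suppose ε > 0. We seek δ > 0 with 0 < |z + 2| < δ ⇒ |z² − 4| < ε.
Factor: z² − 4 = (z + 2)(z - 2), so |z² − 4| = |z + 2|·|z - 2|.
Restrict δ ≤ 2. Then |z + 2| < 2 gives |z| < 4, so by the triangle inequality |z - 2| ≤ 4 + 2 = 6.
Hence |z² − 4| ≤ 6|z + 2|, which is < ε once |z + 2| < ε/6.
Take δ = min(2, ε/6). If 0 < |z + 2| < δ then both bounds hold and |z² − 4| ≤ 6|z + 2| < 6·(ε/6) = ε.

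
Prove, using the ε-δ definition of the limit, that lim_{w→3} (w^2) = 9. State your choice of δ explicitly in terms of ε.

Let ε > 0. We seek δ > 0 with 0 < |w − 3| < δ ⇒ |w^2 − 9| < ε.
Factor: w^2 − 9 = (w − 3)(w + 3), so |w^2 − 9| = |w − 3|·|w + 3|.
Impose δ ≤ 1 so that |w| < 4; then |w + 3| ≤ 7.
Hence |w^2 − 9| ≤ 7|w − 3|, which is < ε once |w − 3| < ε/7.
Take δ = min(1, ε/7). If 0 < |w − 3| < δ then both bounds hold and |w^2 − 9| ≤ 7|w − 3| < 7·(ε/7) = ε.

δ = min(1, ε/7)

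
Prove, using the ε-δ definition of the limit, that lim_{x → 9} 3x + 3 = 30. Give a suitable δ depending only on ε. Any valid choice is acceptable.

Let ε > 0 be given. We need δ > 0 so that 0 < |x − 9| < δ implies |(3x + 3) − 30| < ε.
Since (3x + 3) − 30 = 3(x − 9), we have |(3x + 3) − 30| = 3|x − 9|.
So 3|x − 9| < ε exactly when |x − 9| < ε/3.
Choosing δ = ε/3 gives |(3x + 3) − 30| = 3|x − 9| < ε whenever |x − 9| < δ.

δ = ε/3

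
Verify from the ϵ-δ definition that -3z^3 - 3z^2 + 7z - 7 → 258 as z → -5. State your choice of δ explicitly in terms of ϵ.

Let ϵ > 0 be given. We want δ > 0 such that 0 < |z + 5| < δ implies |(-3z^3 - 3z^2 + 7z - 7) − 258| < ϵ.
(-3z^3 - 3z^2 + 7z - 7) − 258 = -3z^3 - 3z^2 + 7z - 265 = (z + 5)(-3z^2 + 12z - 53).
So |(-3z^3 - 3z^2 + 7z - 7) − 258| = |z + 5|·|-3z^2 + 12z - 53|.
Assume first that |z + 5| < 1, so |z| < 6. Then |-3z^2 + 12z - 53| ≤ 3·6^2 + 12·6 + 53 = 233.
Hence |(-3z^3 - 3z^2 + 7z - 7) − 258| ≤ 233|z + 5| < ϵ provided |z + 5| < ϵ/233.
Take δ = min(1, ϵ/233). Then 0 < |z + 5| < δ gives both |z + 5| < 1 and |z + 5| < ϵ/233, so |(-3z^3 - 3z^2 + 7z - 7) − 258| < ϵ.

δ = min(1, ϵ/233)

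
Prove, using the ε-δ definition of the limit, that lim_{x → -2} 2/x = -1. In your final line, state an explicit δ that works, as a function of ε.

δ = min(1, ε)

Let ε > 0. We seek δ > 0 such that 0 < |x + 2| < δ implies |2/x + 1| < ε.
|2/x + 1| = 2·|-2 − x|/(2·|x|) = 2|x + 2|/(2|x|).
Restrict δ ≤ 1. Then |x + 2| < 1 gives |x| > 1, so 2|x| > 2.
Then |2/x + 1| < 2|x + 2|/2, which is < ε when |x + 2| < ε.
Take δ = min(1, ε). Then 0 < |x + 2| < δ gives both |x + 2| < 1 and |x + 2| < ε, so |2/x + 1| < ε.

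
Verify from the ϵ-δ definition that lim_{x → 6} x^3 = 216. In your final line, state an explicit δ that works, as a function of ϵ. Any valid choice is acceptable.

δ = min(1, ϵ/127)

Let ϵ > 0 be given. We seek δ > 0 with 0 < |x − 6| < δ ⇒ |x^3 − 216| < ϵ.
Factor: x^3 − 216 = (x − 6)(x^2 + 6x + 36), so |x^3 − 216| = |x − 6|·|x^2 + 6x + 36|.
Restrict δ ≤ 1. Then |x − 6| < 1 gives |x| < 7, so by the triangle inequality |x^2 + 6x + 36| ≤ 7^2 + 6·7 + 36 = 127.
Hence |x^3 − 216| ≤ 127|x − 6|, which is < ϵ once |x − 6| < ϵ/127.
Take δ = min(1, ϵ/127). If 0 < |x − 6| < δ then both bounds hold and |x^3 − 216| ≤ 127|x − 6| < 127·(ϵ/127) = ϵ.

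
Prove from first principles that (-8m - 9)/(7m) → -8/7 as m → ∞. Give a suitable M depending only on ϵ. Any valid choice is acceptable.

Let ϵ > 0. For m ≥ 1, |(-8m - 9)/(7m) + 8/7| = |-63|/(7(7m)) = 63/(7(7m)).
Since 7m ≥ 7m for m ≥ 1, this is ≤ 63/(7·7m) = (9/7)/m.
So |(-8m - 9)/(7m) + 8/7| < ϵ whenever m > (9/7)/ϵ.
Take M = (9/7)/ϵ. If m > M then |(-8m - 9)/(7m) + 8/7| ≤ (9/7)/m < ϵ.

M = (9/7)/ϵ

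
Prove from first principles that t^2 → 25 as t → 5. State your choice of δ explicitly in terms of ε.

Suppose ε > 0. We seek δ > 0 with 0 < |t − 5| < δ ⇒ |t^2 − 25| < ε.
Factor: t^2 − 25 = (t − 5)(t + 5), so |t^2 − 25| = |t − 5|·|t + 5|.
Restrict δ ≤ 1. Then |t − 5| < 1 gives |t| < 6, so by the triangle inequality |t + 5| ≤ 6 + 5 = 11.
Hence |t^2 − 25| ≤ 11|t − 5|, which is < ε once |t − 5| < ε/11.
Take δ = min(1, ε/11). If 0 < |t − 5| < δ then both bounds hold and |t^2 − 25| ≤ 11|t − 5| < 11·(ε/11) = ε.

δ = min(1, ε/11)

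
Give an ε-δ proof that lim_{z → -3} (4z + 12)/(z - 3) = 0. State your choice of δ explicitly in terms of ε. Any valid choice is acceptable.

Suppose ε > 0. We want δ > 0 with 0 < |z + 3| < δ ⇒ |(4z + 12)/(z - 3) − 0| < ε.
Combining over a common denominator, (4z + 12)/(z - 3) − 0 = [(4z + 12)·(-6) − 0·(z - 3)] / [(-6)·(z - 3)] = -24(z + 3) / ((-6)(z - 3)).
So |(4z + 12)/(z - 3) − 0| = 24|z + 3| / (6·|z − 3|).
Restrict δ ≤ 3. Then |z + 3| < 3 gives |z − 3| = |(z + 3) + (-6)| ≥ 6 − 3 = 3.
Hence |(4z + 12)/(z - 3) − 0| < 24|z + 3|/(6·3) = (4/3)|z + 3|, which is < ε once |z + 3| < (3/4)ε.
Take δ = min(3, (3/4)ε). Then 0 < |z + 3| < δ forces both bounds, so |(4z + 12)/(z - 3) − 0| < ε.

δ = min(3, (3/4)ε)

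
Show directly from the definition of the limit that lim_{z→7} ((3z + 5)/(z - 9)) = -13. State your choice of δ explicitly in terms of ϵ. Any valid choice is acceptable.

δ = min(1, (1/16)ϵ)

Suppose ϵ > 0. We want δ > 0 with 0 < |z − 7| < δ ⇒ |(3z + 5)/(z - 9) + 13| < ϵ.
Combining over a common denominator, (3z + 5)/(z - 9) + 13 = [(3z + 5)·(-2) − 26·(z - 9)] / [(-2)·(z - 9)] = -32(z − 7) / ((-2)(z - 9)).
So |(3z + 5)/(z - 9) + 13| = 32|z − 7| / (2·|z − 9|).
Require δ ≤ 1, so |z − 9| ≥ |-2| − |z − 7| > 2 − 1 = 1.
Hence |(3z + 5)/(z - 9) + 13| < 32|z − 7|/(2·1) = 16|z − 7|, which is < ϵ once |z − 7| < (1/16)ϵ.
Take δ = min(1, (1/16)ϵ). Then 0 < |z − 7| < δ forces both bounds, so |(3z + 5)/(z - 9) + 13| < ϵ.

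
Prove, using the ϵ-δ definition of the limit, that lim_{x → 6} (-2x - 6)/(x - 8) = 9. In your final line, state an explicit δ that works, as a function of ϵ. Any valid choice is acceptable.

δ = min(1, (1/11)ϵ)

Let ϵ > 0. We want δ > 0 with 0 < |x − 6| < δ ⇒ |(-2x - 6)/(x - 8) − 9| < ϵ.
Combining over a common denominator, (-2x - 6)/(x - 8) − 9 = [(-2x - 6)·(-2) − (-18)·(x - 8)] / [(-2)·(x - 8)] = 22(x − 6) / ((-2)(x - 8)).
So |(-2x - 6)/(x - 8) − 9| = 22|x − 6| / (2·|x − 8|).
Require δ ≤ 1, so |x − 8| ≥ |-2| − |x − 6| > 2 − 1 = 1.
Hence |(-2x - 6)/(x - 8) − 9| < 22|x − 6|/(2·1) = 11|x − 6|, which is < ϵ once |x − 6| < (1/11)ϵ.
Take δ = min(1, (1/11)ϵ). Then 0 < |x − 6| < δ forces both bounds, so |(-2x - 6)/(x - 8) − 9| < ϵ.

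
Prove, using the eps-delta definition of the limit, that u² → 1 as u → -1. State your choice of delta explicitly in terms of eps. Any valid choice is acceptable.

Fix eps > 0. We seek delta > 0 with 0 < |u + 1| < delta ⇒ |u² − 1| < eps.
Factor: u² − 1 = (u + 1)(u - 1), so |u² − 1| = |u + 1|·|u - 1|.
Restrict delta ≤ 1. Then |u + 1| < 1 gives |u| < 2, so by the triangle inequality |u - 1| ≤ 2 + 1 = 3.
Hence |u² − 1| ≤ 3|u + 1|, which is < eps once |u + 1| < eps/3.
Take delta = min(1, eps/3). If 0 < |u + 1| < delta then both bounds hold and |u² − 1| ≤ 3|u + 1| < 3·(eps/3) = eps.

delta = min(1, eps/3)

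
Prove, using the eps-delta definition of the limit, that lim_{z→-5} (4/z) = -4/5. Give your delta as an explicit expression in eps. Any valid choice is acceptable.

delta = min(5/2, (25/8)eps)

Let eps > 0. We seek delta > 0 such that 0 < |z + 5| < delta implies |4/z + 4/5| < eps.
|4/z + 4/5| = 4·|-5 − z|/(5·|z|) = 4|z + 5|/(5|z|).
Restrict delta ≤ 5/2. Then |z + 5| < 5/2 gives |z| > 5/2, so 5|z| > 25/2.
Then |4/z + 4/5| < 4|z + 5|/(25/2), which is < eps when |z + 5| < (25/8)eps.
Take delta = min(5/2, (25/8)eps). Then 0 < |z + 5| < delta gives both |z + 5| < 5/2 and |z + 5| < (25/8)eps, so |4/z + 4/5| < eps.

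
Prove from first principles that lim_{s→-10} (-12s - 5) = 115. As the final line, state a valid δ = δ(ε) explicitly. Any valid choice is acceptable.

Suppose ε > 0. We need δ > 0 so that 0 < |s + 10| < δ implies |(-12s - 5) − 115| < ε.
Since (-12s - 5) − 115 = -12(s + 10), we have |(-12s - 5) − 115| = 12|s + 10|.
Thus it suffices that |s + 10| < ε/12.
Choosing δ = ε/12 gives |(-12s - 5) − 115| = 12|s + 10| < ε whenever |s + 10| < δ.

δ = ε/12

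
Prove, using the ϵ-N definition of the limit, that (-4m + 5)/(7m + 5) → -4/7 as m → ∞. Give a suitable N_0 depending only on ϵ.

Fix ϵ > 0. For m ≥ 1, |(-4m + 5)/(7m + 5) + 4/7| = |55|/(7(7m + 5)) = 55/(7(7m + 5)).
Since 7m + 5 ≥ 7m for m ≥ 1, this is ≤ 55/(7·7m) = (55/49)/m.
So |(-4m + 5)/(7m + 5) + 4/7| < ϵ whenever m > (55/49)/ϵ.
Take N_0 = (55/49)/ϵ. If m > N_0 then |(-4m + 5)/(7m + 5) + 4/7| ≤ (55/49)/m < ϵ.

N_0 = (55/49)/ϵ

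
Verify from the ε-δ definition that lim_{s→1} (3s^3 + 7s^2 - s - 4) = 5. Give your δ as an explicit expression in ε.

δ = min(2, ε/66)

Suppose ε > 0. We want δ > 0 such that 0 < |s − 1| < δ implies |(3s^3 + 7s^2 - s - 4) − 5| < ε.
(3s^3 + 7s^2 - s - 4) − 5 = 3s^3 + 7s^2 - s - 9 = (s − 1)(3s^2 + 10s + 9).
So |(3s^3 + 7s^2 - s - 4) − 5| = |s − 1|·|3s^2 + 10s + 9|.
Assume first that |s − 1| < 2, so |s| < 3. Then |3s^2 + 10s + 9| ≤ 3·3^2 + 10·3 + 9 = 66.
Hence |(3s^3 + 7s^2 - s - 4) − 5| ≤ 66|s − 1| < ε provided |s − 1| < ε/66.
Take δ = min(2, ε/66). Then 0 < |s − 1| < δ gives both |s − 1| < 2 and |s − 1| < ε/66, so |(3s^3 + 7s^2 - s - 4) − 5| < ε.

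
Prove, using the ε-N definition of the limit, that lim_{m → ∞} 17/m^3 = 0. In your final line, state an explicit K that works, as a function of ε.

K = (17/ε)^{1/3}

Let ε > 0. For m ≥ 1, |17/m^3 − 0| = 17/m^3.
17/m^3 < ε ⇔ m^3 > 17/ε ⇔ m > (17/ε)^{1/3}.
Take K = (17/ε)^{1/3}. Then m > K implies 17/m^3 < ε.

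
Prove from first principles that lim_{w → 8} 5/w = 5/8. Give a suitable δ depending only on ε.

Fix ε > 0. We seek δ > 0 such that 0 < |w − 8| < δ implies |5/w − (5/8)| < ε.
|5/w − (5/8)| = 5·|8 − w|/(8·|w|) = 5|w − 8|/(8|w|).
Require δ ≤ 4 so that |w| > 8 − 4 = 4, hence 8|w| > 32.
Then |5/w − (5/8)| < 5|w − 8|/32, which is < ε when |w − 8| < (32/5)ε.
Take δ = min(4, (32/5)ε). Then 0 < |w − 8| < δ gives both |w − 8| < 4 and |w − 8| < (32/5)ε, so |5/w − (5/8)| < ε.

δ = min(4, (32/5)ε)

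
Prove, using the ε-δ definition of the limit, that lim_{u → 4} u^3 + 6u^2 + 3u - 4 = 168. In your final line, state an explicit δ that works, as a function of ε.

Let ε > 0. We want δ > 0 such that 0 < |u − 4| < δ implies |(u^3 + 6u^2 + 3u - 4) − 168| < ε.
(u^3 + 6u^2 + 3u - 4) − 168 = u^3 + 6u^2 + 3u - 172 = (u − 4)(u^2 + 10u + 43).
So |(u^3 + 6u^2 + 3u - 4) − 168| = |u − 4|·|u^2 + 10u + 43|.
Assume first that |u − 4| < 2, so |u| < 6. Then |u^2 + 10u + 43| ≤ 6^2 + 10·6 + 43 = 139.
Hence |(u^3 + 6u^2 + 3u - 4) − 168| ≤ 139|u − 4| < ε provided |u − 4| < ε/139.
Take δ = min(2, ε/139). Then 0 < |u − 4| < δ gives both |u − 4| < 2 and |u − 4| < ε/139, so |(u^3 + 6u^2 + 3u - 4) − 168| < ε.

δ = min(2, ε/139)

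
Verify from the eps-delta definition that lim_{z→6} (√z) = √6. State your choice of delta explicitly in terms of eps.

delta = min(6, √6·eps)

Let eps > 0. We want delta > 0 such that 0 < |z − 6| < delta implies |√z − √6| < eps.
Rationalise: √z − √6 = (z − 6)/(√z + √6), so |√z − √6| = |z − 6|/(√z + √6).
Restrict delta ≤ 6 so that |z − 6| < 6 forces z > 0, and then √z + √6 > √6.
Hence |√z − √6| < |z − 6|/√6, which is < eps once |z − 6| < √6·eps.
Take delta = min(6, √6·eps). If 0 < |z − 6| < delta then z > 0 and |√z − √6| < |z − 6|/√6 < eps.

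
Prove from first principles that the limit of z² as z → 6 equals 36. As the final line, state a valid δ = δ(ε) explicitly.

δ = min(2, ε/14)

Let ε > 0 be given. We seek δ > 0 with 0 < |z − 6| < δ ⇒ |z² − 36| < ε.
Factor: z² − 36 = (z − 6)(z + 6), so |z² − 36| = |z − 6|·|z + 6|.
Restrict δ ≤ 2. Then |z − 6| < 2 gives |z| < 8, so by the triangle inequality |z + 6| ≤ 8 + 6 = 14.
Hence |z² − 36| ≤ 14|z − 6|, which is < ε once |z − 6| < ε/14.
Take δ = min(2, ε/14). If 0 < |z − 6| < δ then both bounds hold and |z² − 36| ≤ 14|z − 6| < 14·(ε/14) = ε.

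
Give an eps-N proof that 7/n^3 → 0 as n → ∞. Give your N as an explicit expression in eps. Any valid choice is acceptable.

N = (7/eps)^{1/3}

Let eps > 0. For n ≥ 1, |7/n^3 − 0| = 7/n^3.
7/n^3 < eps ⇔ n^3 > 7/eps ⇔ n > (7/eps)^{1/3}.
Take N = (7/eps)^{1/3}. Then n > N implies 7/n^3 < eps.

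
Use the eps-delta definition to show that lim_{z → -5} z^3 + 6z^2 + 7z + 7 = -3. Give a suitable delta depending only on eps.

Let eps > 0. We want delta > 0 such that 0 < |z + 5| < delta implies |(z^3 + 6z^2 + 7z + 7) + 3| < eps.
(z^3 + 6z^2 + 7z + 7) + 3 = z^3 + 6z^2 + 7z + 10 = (z + 5)(z^2 + z + 2).
So |(z^3 + 6z^2 + 7z + 7) + 3| = |z + 5|·|z^2 + z + 2|.
Require delta ≤ 1. Then |z + 5| < 1 gives |z| < 6, and by the triangle inequality |z^2 + z + 2| ≤ 6^2 + 6 + 2 = 44.
Hence |(z^3 + 6z^2 + 7z + 7) + 3| ≤ 44|z + 5| < eps provided |z + 5| < eps/44.
Choosing delta = min(1, eps/44) ensures both conditions, hence |(z^3 + 6z^2 + 7z + 7) + 3| < eps.

delta = min(1, eps/44)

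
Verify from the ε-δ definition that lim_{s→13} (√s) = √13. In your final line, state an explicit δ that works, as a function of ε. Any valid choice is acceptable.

δ = min(13, √13·ε)

Let ε > 0. We want δ > 0 such that 0 < |s − 13| < δ implies |√s − √13| < ε.
Rationalise: √s − √13 = (s − 13)/(√s + √13), so |√s − √13| = |s − 13|/(√s + √13).
Restrict δ ≤ 13 so that |s − 13| < 13 forces s > 0, and then √s + √13 > √13.
Hence |√s − √13| < |s − 13|/√13, which is < ε once |s − 13| < √13·ε.
Take δ = min(13, √13·ε). If 0 < |s − 13| < δ then s > 0 and |√s − √13| < |s − 13|/√13 < ε.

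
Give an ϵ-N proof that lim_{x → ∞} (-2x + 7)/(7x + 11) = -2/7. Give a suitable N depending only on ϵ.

Suppose ϵ > 0. We seek N > 0 such that x > N implies |(-2x + 7)/(7x + 11) + 2/7| < ϵ.
(-2x + 7)/(7x + 11) + 2/7 = (7(-2x + 7) − (-2)(7x + 11)) / (7(7x + 11)) = 71/(7(7x + 11)).
For x > 0 we have 7x + 11 > 7x, so |(-2x + 7)/(7x + 11) + 2/7| = 71/(7(7x + 11)) < 71/(7·7x) = (71/49)/x.
Thus |(-2x + 7)/(7x + 11) + 2/7| < ϵ whenever x > (71/49)/ϵ.
Take N = (71/49)/ϵ. If x > N then |(-2x + 7)/(7x + 11) + 2/7| < (71/49)/x < ϵ.

N = (71/49)/ϵ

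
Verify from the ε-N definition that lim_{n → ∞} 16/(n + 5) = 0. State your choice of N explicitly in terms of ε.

N = 16/ε

Let ε > 0. For n ≥ 1, |16/(n + 5) − 0| = 16/(n + 5) ≤ 16/n.
We need 16/n < ε, i.e. n > 16/ε.
Take N = 16/ε. If n > N then |16/(n + 5)| ≤ 16/n < ε.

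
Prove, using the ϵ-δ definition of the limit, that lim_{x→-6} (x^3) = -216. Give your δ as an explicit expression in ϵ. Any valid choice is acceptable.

Let ϵ > 0. We seek δ > 0 with 0 < |x + 6| < δ ⇒ |x^3 + 216| < ϵ.
Factor: x^3 + 216 = (x + 6)(x^2 - 6x + 36), so |x^3 + 216| = |x + 6|·|x^2 - 6x + 36|.
Impose δ ≤ 1 so that |x| < 7; then |x^2 - 6x + 36| ≤ 127.
Hence |x^3 + 216| ≤ 127|x + 6|, which is < ϵ once |x + 6| < ϵ/127.
Take δ = min(1, ϵ/127). If 0 < |x + 6| < δ then both bounds hold and |x^3 + 216| ≤ 127|x + 6| < 127·(ϵ/127) = ϵ.

δ = min(1, ϵ/127)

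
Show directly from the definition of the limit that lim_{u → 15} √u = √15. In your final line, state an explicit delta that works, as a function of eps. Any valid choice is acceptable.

delta = min(15, √15·eps)

Fix eps > 0. We want delta > 0 such that 0 < |u − 15| < delta implies |√u − √15| < eps.
Multiplying by the conjugate, |√u − √15| = |u − 15|/(√u + √15).
Restrict delta ≤ 15 so that |u − 15| < 15 forces u > 0, and then √u + √15 > √15.
Hence |√u − √15| < |u − 15|/√15, which is < eps once |u − 15| < √15·eps.
Take delta = min(15, √15·eps). If 0 < |u − 15| < delta then u > 0 and |√u − √15| < |u − 15|/√15 < eps.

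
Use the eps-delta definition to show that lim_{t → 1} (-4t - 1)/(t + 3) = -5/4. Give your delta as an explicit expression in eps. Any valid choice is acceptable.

Let eps > 0 be given. We want delta > 0 with 0 < |t − 1| < delta ⇒ |(-4t - 1)/(t + 3) + 5/4| < eps.
Combining over a common denominator, (-4t - 1)/(t + 3) + 5/4 = [(-4t - 1)·4 − (-5)·(t + 3)] / [4·(t + 3)] = -11(t − 1) / (4(t + 3)).
So |(-4t - 1)/(t + 3) + 5/4| = 11|t − 1| / (4·|t + 3|).
Require delta ≤ 2, so |t + 3| ≥ |4| − |t − 1| > 4 − 2 = 2.
Hence |(-4t - 1)/(t + 3) + 5/4| < 11|t − 1|/(4·2) = (11/8)|t − 1|, which is < eps once |t − 1| < (8/11)eps.
Take delta = min(2, (8/11)eps). Then 0 < |t − 1| < delta forces both bounds, so |(-4t - 1)/(t + 3) + 5/4| < eps.

delta = min(2, (8/11)eps)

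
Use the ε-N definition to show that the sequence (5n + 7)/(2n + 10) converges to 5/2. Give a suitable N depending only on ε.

N = 9/ε

Let ε > 0 be given. For n ≥ 1, |(5n + 7)/(2n + 10) − (5/2)| = |-36|/(2(2n + 10)) = 36/(2(2n + 10)).
Since 2n + 10 ≥ 2n for n ≥ 1, this is ≤ 36/(2·2n) = 9/n.
So |(5n + 7)/(2n + 10) − (5/2)| < ε whenever n > 9/ε.
Take N = 9/ε. If n > N then |(5n + 7)/(2n + 10) − (5/2)| ≤ 9/n < ε.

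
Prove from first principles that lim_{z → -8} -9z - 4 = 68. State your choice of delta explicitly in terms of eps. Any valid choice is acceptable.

delta = eps/9

Fix eps > 0. We need delta > 0 so that 0 < |z + 8| < delta implies |(-9z - 4) − 68| < eps.
Since (-9z - 4) − 68 = -9(z + 8), we have |(-9z - 4) − 68| = 9|z + 8|.
So 9|z + 8| < eps exactly when |z + 8| < eps/9.
Choosing delta = eps/9 gives |(-9z - 4) − 68| = 9|z + 8| < eps whenever |z + 8| < delta.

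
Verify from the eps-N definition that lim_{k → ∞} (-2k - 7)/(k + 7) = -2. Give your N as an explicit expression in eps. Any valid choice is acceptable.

N = 7/eps

Suppose eps > 0. For k ≥ 1, |(-2k - 7)/(k + 7) + 2| = |7|/((k + 7)) = 7/((k + 7)).
Since k + 7 ≥ k for k ≥ 1, this is ≤ 7/(k) = 7/k.
So |(-2k - 7)/(k + 7) + 2| < eps whenever k > 7/eps.
Take N = 7/eps. If k > N then |(-2k - 7)/(k + 7) + 2| ≤ 7/k < eps.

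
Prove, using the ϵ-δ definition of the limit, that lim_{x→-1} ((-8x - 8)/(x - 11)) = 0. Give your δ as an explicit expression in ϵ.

δ = min(6, (3/4)ϵ)

Suppose ϵ > 0. We want δ > 0 with 0 < |x + 1| < δ ⇒ |(-8x - 8)/(x - 11) − 0| < ϵ.
Combining over a common denominator, (-8x - 8)/(x - 11) − 0 = [(-8x - 8)·(-12) − 0·(x - 11)] / [(-12)·(x - 11)] = 96(x + 1) / ((-12)(x - 11)).
So |(-8x - 8)/(x - 11) − 0| = 96|x + 1| / (12·|x − 11|).
Restrict δ ≤ 6. Then |x + 1| < 6 gives |x − 11| = |(x + 1) + (-12)| ≥ 12 − 6 = 6.
Hence |(-8x - 8)/(x - 11) − 0| < 96|x + 1|/(12·6) = (4/3)|x + 1|, which is < ϵ once |x + 1| < (3/4)ϵ.
Take δ = min(6, (3/4)ϵ). Then 0 < |x + 1| < δ forces both bounds, so |(-8x - 8)/(x - 11) − 0| < ϵ.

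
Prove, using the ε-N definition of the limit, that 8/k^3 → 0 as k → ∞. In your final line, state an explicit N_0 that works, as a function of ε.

N_0 = (8/ε)^{1/3}

Fix ε > 0. For k ≥ 1, |8/k^3 − 0| = 8/k^3.
8/k^3 < ε ⇔ k^3 > 8/ε ⇔ k > (8/ε)^{1/3}.
Take N_0 = (8/ε)^{1/3}. Then k > N_0 implies 8/k^3 < ε.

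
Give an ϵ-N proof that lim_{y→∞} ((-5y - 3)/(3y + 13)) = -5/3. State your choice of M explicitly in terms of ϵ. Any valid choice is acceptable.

Let ϵ > 0 be given. We seek M > 0 such that y > M implies |(-5y - 3)/(3y + 13) + 5/3| < ϵ.
(-5y - 3)/(3y + 13) + 5/3 = (3(-5y - 3) − (-5)(3y + 13)) / (3(3y + 13)) = 56/(3(3y + 13)).
For y > 0 we have 3y + 13 > 3y, so |(-5y - 3)/(3y + 13) + 5/3| = 56/(3(3y + 13)) < 56/(3·3y) = (56/9)/y.
Thus |(-5y - 3)/(3y + 13) + 5/3| < ϵ whenever y > (56/9)/ϵ.
Take M = (56/9)/ϵ. If y > M then |(-5y - 3)/(3y + 13) + 5/3| < (56/9)/y < ϵ.

M = (56/9)/ϵ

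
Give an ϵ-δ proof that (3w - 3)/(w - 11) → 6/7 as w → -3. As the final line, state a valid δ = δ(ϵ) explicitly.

Fix ϵ > 0. We want δ > 0 with 0 < |w + 3| < δ ⇒ |(3w - 3)/(w - 11) − (6/7)| < ϵ.
Combining over a common denominator, (3w - 3)/(w - 11) − (6/7) = [(3w - 3)·(-14) − (-12)·(w - 11)] / [(-14)·(w - 11)] = -30(w + 3) / ((-14)(w - 11)).
So |(3w - 3)/(w - 11) − (6/7)| = 30|w + 3| / (14·|w − 11|).
Require δ ≤ 7, so |w − 11| ≥ |-14| − |w + 3| > 14 − 7 = 7.
Hence |(3w - 3)/(w - 11) − (6/7)| < 30|w + 3|/(14·7) = (15/49)|w + 3|, which is < ϵ once |w + 3| < (49/15)ϵ.
Take δ = min(7, (49/15)ϵ). Then 0 < |w + 3| < δ forces both bounds, so |(3w - 3)/(w - 11) − (6/7)| < ϵ.

δ = min(7, (49/15)ϵ)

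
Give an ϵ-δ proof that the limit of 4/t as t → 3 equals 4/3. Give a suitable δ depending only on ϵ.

δ = min(3/2, (9/8)ϵ)

Suppose ϵ > 0. We seek δ > 0 such that 0 < |t − 3| < δ implies |4/t − (4/3)| < ϵ.
|4/t − (4/3)| = 4·|3 − t|/(3·|t|) = 4|t − 3|/(3|t|).
Restrict δ ≤ 3/2. Then |t − 3| < 3/2 gives |t| > 3/2, so 3|t| > 9/2.
Then |4/t − (4/3)| < 4|t − 3|/(9/2), which is < ϵ when |t − 3| < (9/8)ϵ.
Take δ = min(3/2, (9/8)ϵ). Then 0 < |t − 3| < δ gives both |t − 3| < 3/2 and |t − 3| < (9/8)ϵ, so |4/t − (4/3)| < ϵ.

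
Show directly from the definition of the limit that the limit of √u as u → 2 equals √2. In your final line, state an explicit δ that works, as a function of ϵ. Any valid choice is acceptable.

Let ϵ > 0 be given. We want δ > 0 such that 0 < |u − 2| < δ implies |√u − √2| < ϵ.
Rationalise: √u − √2 = (u − 2)/(√u + √2), so |√u − √2| = |u − 2|/(√u + √2).
Restrict δ ≤ 2 so that |u − 2| < 2 forces u > 0, and then √u + √2 > √2.
Hence |√u − √2| < |u − 2|/√2, which is < ϵ once |u − 2| < √2·ϵ.
Take δ = min(2, √2·ϵ). If 0 < |u − 2| < δ then u > 0 and |√u − √2| < |u − 2|/√2 < ϵ.

δ = min(2, √2·ϵ)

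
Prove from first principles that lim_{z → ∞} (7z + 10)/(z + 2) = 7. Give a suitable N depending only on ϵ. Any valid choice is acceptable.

Let ϵ > 0 be given. We seek N > 0 such that z > N implies |(7z + 10)/(z + 2) − 7| < ϵ.
(7z + 10)/(z + 2) − 7 = ((7z + 10) − 7(z + 2)) / ((z + 2)) = -4/((z + 2)).
For z > 0 we have z + 2 > z, so |(7z + 10)/(z + 2) − 7| = 4/((z + 2)) < 4/(z) = 4/z.
Thus |(7z + 10)/(z + 2) − 7| < ϵ whenever z > 4/ϵ.
Take N = 4/ϵ. If z > N then |(7z + 10)/(z + 2) − 7| < 4/z < ϵ.

N = 4/ϵ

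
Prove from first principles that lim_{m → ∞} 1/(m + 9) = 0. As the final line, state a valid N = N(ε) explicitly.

Fix ε > 0. For m ≥ 1, |1/(m + 9) − 0| = 1/(m + 9) ≤ 1/m.
We need 1/m < ε, i.e. m > 1/ε.
Take N = 1/ε. If m > N then |1/(m + 9)| ≤ 1/m < ε.

N = 1/ε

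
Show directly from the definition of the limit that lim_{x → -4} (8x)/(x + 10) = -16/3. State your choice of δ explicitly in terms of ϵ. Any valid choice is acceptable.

δ = min(3, (9/40)ϵ)

Let ϵ > 0 be given. We want δ > 0 with 0 < |x + 4| < δ ⇒ |(8x)/(x + 10) + 16/3| < ϵ.
Combining over a common denominator, (8x)/(x + 10) + 16/3 = [(8x)·6 − (-32)·(x + 10)] / [6·(x + 10)] = 80(x + 4) / (6(x + 10)).
So |(8x)/(x + 10) + 16/3| = 80|x + 4| / (6·|x + 10|).
Restrict δ ≤ 3. Then |x + 4| < 3 gives |x + 10| = |(x + 4) + 6| ≥ 6 − 3 = 3.
Hence |(8x)/(x + 10) + 16/3| < 80|x + 4|/(6·3) = (40/9)|x + 4|, which is < ϵ once |x + 4| < (9/40)ϵ.
Take δ = min(3, (9/40)ϵ). Then 0 < |x + 4| < δ forces both bounds, so |(8x)/(x + 10) + 16/3| < ϵ.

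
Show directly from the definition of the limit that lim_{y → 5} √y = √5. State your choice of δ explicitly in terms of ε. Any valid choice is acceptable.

δ = min(5, √5·ε)

Fix ε > 0. We want δ > 0 such that 0 < |y − 5| < δ implies |√y − √5| < ε.
Multiplying by the conjugate, |√y − √5| = |y − 5|/(√y + √5).
Restrict δ ≤ 5 so that |y − 5| < 5 forces y > 0, and then √y + √5 > √5.
Hence |√y − √5| < |y − 5|/√5, which is < ε once |y − 5| < √5·ε.
Take δ = min(5, √5·ε). If 0 < |y − 5| < δ then y > 0 and |√y − √5| < |y − 5|/√5 < ε.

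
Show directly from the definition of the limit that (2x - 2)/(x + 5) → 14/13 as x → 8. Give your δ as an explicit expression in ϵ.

Let ϵ > 0. We want δ > 0 with 0 < |x − 8| < δ ⇒ |(2x - 2)/(x + 5) − (14/13)| < ϵ.
Combining over a common denominator, (2x - 2)/(x + 5) − (14/13) = [(2x - 2)·13 − 14·(x + 5)] / [13·(x + 5)] = 12(x − 8) / (13(x + 5)).
So |(2x - 2)/(x + 5) − (14/13)| = 12|x − 8| / (13·|x + 5|).
Restrict δ ≤ 13/2. Then |x − 8| < 13/2 gives |x + 5| = |(x − 8) + 13| ≥ 13 − 13/2 = 13/2.
Hence |(2x - 2)/(x + 5) − (14/13)| < 12|x − 8|/(13·(13/2)) = (24/169)|x − 8|, which is < ϵ once |x − 8| < (169/24)ϵ.
Take δ = min(13/2, (169/24)ϵ). Then 0 < |x − 8| < δ forces both bounds, so |(2x - 2)/(x + 5) − (14/13)| < ϵ.

δ = min(13/2, (169/24)ϵ)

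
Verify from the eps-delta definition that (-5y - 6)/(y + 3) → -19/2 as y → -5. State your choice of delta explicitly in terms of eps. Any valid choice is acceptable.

Suppose eps > 0. We want delta > 0 with 0 < |y + 5| < delta ⇒ |(-5y - 6)/(y + 3) + 19/2| < eps.
Combining over a common denominator, (-5y - 6)/(y + 3) + 19/2 = [(-5y - 6)·(-2) − 19·(y + 3)] / [(-2)·(y + 3)] = -9(y + 5) / ((-2)(y + 3)).
So |(-5y - 6)/(y + 3) + 19/2| = 9|y + 5| / (2·|y + 3|).
Require delta ≤ 1, so |y + 3| ≥ |-2| − |y + 5| > 2 − 1 = 1.
Hence |(-5y - 6)/(y + 3) + 19/2| < 9|y + 5|/(2·1) = (9/2)|y + 5|, which is < eps once |y + 5| < (2/9)eps.
Take delta = min(1, (2/9)eps). Then 0 < |y + 5| < delta forces both bounds, so |(-5y - 6)/(y + 3) + 19/2| < eps.

delta = min(1, (2/9)eps)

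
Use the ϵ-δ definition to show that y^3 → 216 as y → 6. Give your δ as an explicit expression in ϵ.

Fix ϵ > 0. We seek δ > 0 with 0 < |y − 6| < δ ⇒ |y^3 − 216| < ϵ.
Factor: y^3 − 216 = (y − 6)(y^2 + 6y + 36), so |y^3 − 216| = |y − 6|·|y^2 + 6y + 36|.
Restrict δ ≤ 1. Then |y − 6| < 1 gives |y| < 7, so by the triangle inequality |y^2 + 6y + 36| ≤ 7^2 + 6·7 + 36 = 127.
Hence |y^3 − 216| ≤ 127|y − 6|, which is < ϵ once |y − 6| < ϵ/127.
Take δ = min(1, ϵ/127). If 0 < |y − 6| < δ then both bounds hold and |y^3 − 216| ≤ 127|y − 6| < 127·(ϵ/127) = ϵ.

δ = min(1, ϵ/127)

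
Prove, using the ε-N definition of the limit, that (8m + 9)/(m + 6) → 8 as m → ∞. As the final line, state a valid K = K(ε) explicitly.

Suppose ε > 0. For m ≥ 1, |(8m + 9)/(m + 6) − 8| = |-39|/((m + 6)) = 39/((m + 6)).
Since m + 6 ≥ m for m ≥ 1, this is ≤ 39/(m) = 39/m.
So |(8m + 9)/(m + 6) − 8| < ε whenever m > 39/ε.
Take K = 39/ε. If m > K then |(8m + 9)/(m + 6) − 8| ≤ 39/m < ε.

K = 39/ε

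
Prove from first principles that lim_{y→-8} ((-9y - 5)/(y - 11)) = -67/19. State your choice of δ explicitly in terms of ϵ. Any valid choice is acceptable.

δ = min(19/2, (361/208)ϵ)

Suppose ϵ > 0. We want δ > 0 with 0 < |y + 8| < δ ⇒ |(-9y - 5)/(y - 11) + 67/19| < ϵ.
Combining over a common denominator, (-9y - 5)/(y - 11) + 67/19 = [(-9y - 5)·(-19) − 67·(y - 11)] / [(-19)·(y - 11)] = 104(y + 8) / ((-19)(y - 11)).
So |(-9y - 5)/(y - 11) + 67/19| = 104|y + 8| / (19·|y − 11|).
Require δ ≤ 19/2, so |y − 11| ≥ |-19| − |y + 8| > 19 − 19/2 = 19/2.
Hence |(-9y - 5)/(y - 11) + 67/19| < 104|y + 8|/(19·(19/2)) = (208/361)|y + 8|, which is < ϵ once |y + 8| < (361/208)ϵ.
Take δ = min(19/2, (361/208)ϵ). Then 0 < |y + 8| < δ forces both bounds, so |(-9y - 5)/(y - 11) + 67/19| < ϵ.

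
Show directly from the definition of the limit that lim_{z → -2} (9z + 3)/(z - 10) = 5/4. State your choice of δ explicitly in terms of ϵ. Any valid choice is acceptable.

Fix ϵ > 0. We want δ > 0 with 0 < |z + 2| < δ ⇒ |(9z + 3)/(z - 10) − (5/4)| < ϵ.
Combining over a common denominator, (9z + 3)/(z - 10) − (5/4) = [(9z + 3)·(-12) − (-15)·(z - 10)] / [(-12)·(z - 10)] = -93(z + 2) / ((-12)(z - 10)).
So |(9z + 3)/(z - 10) − (5/4)| = 93|z + 2| / (12·|z − 10|).
Require δ ≤ 6, so |z − 10| ≥ |-12| − |z + 2| > 12 − 6 = 6.
Hence |(9z + 3)/(z - 10) − (5/4)| < 93|z + 2|/(12·6) = (31/24)|z + 2|, which is < ϵ once |z + 2| < (24/31)ϵ.
Take δ = min(6, (24/31)ϵ). Then 0 < |z + 2| < δ forces both bounds, so |(9z + 3)/(z - 10) − (5/4)| < ϵ.

δ = min(6, (24/31)ϵ)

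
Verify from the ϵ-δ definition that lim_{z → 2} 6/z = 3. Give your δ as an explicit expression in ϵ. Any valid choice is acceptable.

δ = min(1, (1/3)ϵ)

Suppose ϵ > 0. We seek δ > 0 such that 0 < |z − 2| < δ implies |6/z − 3| < ϵ.
|6/z − 3| = 6·|2 − z|/(2·|z|) = 6|z − 2|/(2|z|).
Restrict δ ≤ 1. Then |z − 2| < 1 gives |z| > 1, so 2|z| > 2.
Then |6/z − 3| < 6|z − 2|/2, which is < ϵ when |z − 2| < (1/3)ϵ.
Take δ = min(1, (1/3)ϵ). Then 0 < |z − 2| < δ gives both |z − 2| < 1 and |z − 2| < (1/3)ϵ, so |6/z − 3| < ϵ.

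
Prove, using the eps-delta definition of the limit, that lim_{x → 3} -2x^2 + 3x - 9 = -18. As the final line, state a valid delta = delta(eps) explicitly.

delta = min(1, eps/11)

Let eps > 0. We want delta > 0 such that 0 < |x − 3| < delta implies |(-2x^2 + 3x - 9) + 18| < eps.
(-2x^2 + 3x - 9) + 18 = -2x^2 + 3x + 9 = (x − 3)(-2x - 3).
So |(-2x^2 + 3x - 9) + 18| = |x − 3|·|-2x - 3|.
Require delta ≤ 1. Then |x − 3| < 1 gives |x| < 4, and by the triangle inequality |-2x - 3| ≤ 2·4 + 3 = 11.
Hence |(-2x^2 + 3x - 9) + 18| ≤ 11|x − 3| < eps provided |x − 3| < eps/11.
Take delta = min(1, eps/11). Then 0 < |x − 3| < delta gives both |x − 3| < 1 and |x − 3| < eps/11, so |(-2x^2 + 3x - 9) + 18| < eps.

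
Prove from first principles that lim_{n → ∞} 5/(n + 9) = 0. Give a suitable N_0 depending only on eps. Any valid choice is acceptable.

N_0 = 5/eps

Let eps > 0. For n ≥ 1, |5/(n + 9) − 0| = 5/(n + 9) ≤ 5/n.
We need 5/n < eps, i.e. n > 5/eps.
Take N_0 = 5/eps. If n > N_0 then |5/(n + 9)| ≤ 5/n < eps.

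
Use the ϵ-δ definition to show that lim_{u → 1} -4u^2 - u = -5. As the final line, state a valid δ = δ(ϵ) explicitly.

Let ϵ > 0. We want δ > 0 such that 0 < |u − 1| < δ implies |(-4u^2 - u) + 5| < ϵ.
(-4u^2 - u) + 5 = -4u^2 - u + 5 = (u − 1)(-4u - 5).
So |(-4u^2 - u) + 5| = |u − 1|·|-4u - 5|.
Assume first that |u − 1| < 2, so |u| < 3. Then |-4u - 5| ≤ 4·3 + 5 = 17.
Hence |(-4u^2 - u) + 5| ≤ 17|u − 1| < ϵ provided |u − 1| < ϵ/17.
Take δ = min(2, ϵ/17). Then 0 < |u − 1| < δ gives both |u − 1| < 2 and |u − 1| < ϵ/17, so |(-4u^2 - u) + 5| < ϵ.

δ = min(2, ϵ/17)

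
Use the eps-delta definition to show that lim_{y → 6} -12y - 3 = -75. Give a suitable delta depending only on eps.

delta = eps/12

Let eps > 0. We need delta > 0 so that 0 < |y − 6| < delta implies |(-12y - 3) + 75| < eps.
Since (-12y - 3) + 75 = -12(y − 6), we have |(-12y - 3) + 75| = 12|y − 6|.
Thus it suffices that |y − 6| < eps/12.
Take delta = eps/12. If 0 < |y − 6| < delta then |(-12y - 3) + 75| = 12|y − 6| < 12·(eps/12) = eps.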